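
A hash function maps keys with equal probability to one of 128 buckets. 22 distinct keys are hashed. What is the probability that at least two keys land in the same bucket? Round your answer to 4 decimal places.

0.8527

It's easier to compute the probability that all 22 are distinct.
P(all distinct) = 128/128 · 127/128 · ··· · 107/128 ≈ 0.1473.
So the probability of at least one match is 1 − 0.1473 = 0.8527.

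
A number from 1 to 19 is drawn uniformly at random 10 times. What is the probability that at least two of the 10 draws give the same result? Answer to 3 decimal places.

P(all 10 different) = 19/19 · 18/19 · ··· · 10/19 ≈ 0.055.
P(at least two equal) = 1 − 0.055 = 0.945.

0.945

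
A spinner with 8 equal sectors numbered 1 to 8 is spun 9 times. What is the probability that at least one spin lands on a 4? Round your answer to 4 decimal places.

P(no spin lands on a 4) = (7/8)^9 ≈ 0.3007.
P(at least one) = 1 − 0.3007 = 0.6993.

0.6993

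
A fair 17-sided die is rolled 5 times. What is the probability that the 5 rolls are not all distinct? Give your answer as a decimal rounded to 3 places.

P(all 5 different) = 17/17 · 16/17 · ··· · 13/17 ≈ 0.523.
P(at least two equal) = 1 − 0.523 = 0.477.

0.477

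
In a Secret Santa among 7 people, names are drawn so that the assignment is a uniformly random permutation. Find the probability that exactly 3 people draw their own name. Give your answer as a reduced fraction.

1/16

Choose which 3 of the 7 are fixed: C(7,3) = 35 ways.
The remaining 4 must have no fixed point: D(4) = 9.
P = 35·9/5040 = 1/16.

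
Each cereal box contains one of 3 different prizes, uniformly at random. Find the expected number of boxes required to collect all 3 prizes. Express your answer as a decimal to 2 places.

5.50

After i distinct types are collected, each trial gives a new one with probability (3−i)/3, so the expected wait for the next new type is 3/(3−i).
E = 3/3 + 3/2 + 3/1 = 11/2 ≈ 5.50.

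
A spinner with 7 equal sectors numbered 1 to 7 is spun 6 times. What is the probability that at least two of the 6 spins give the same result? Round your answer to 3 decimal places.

P(all 6 different) = 7/7 · 6/7 · ··· · 2/7 ≈ 0.043.
P(at least two equal) = 1 − 0.043 = 0.957.

0.957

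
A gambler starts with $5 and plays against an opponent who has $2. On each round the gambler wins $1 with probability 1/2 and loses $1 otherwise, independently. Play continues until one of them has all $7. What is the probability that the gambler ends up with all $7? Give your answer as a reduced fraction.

5/7

With a fair step, P(i) = ½P(i−1) + ½P(i+1) with P(0)=0, P(7)=1 has the linear solution P(i) = i/7.
P(5) = 5/7.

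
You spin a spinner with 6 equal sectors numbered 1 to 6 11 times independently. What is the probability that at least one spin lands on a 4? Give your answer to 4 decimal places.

P(no spin lands on a 4) = (5/6)^11 ≈ 0.1346.
P(at least one) = 1 − 0.1346 = 0.8654.

0.8654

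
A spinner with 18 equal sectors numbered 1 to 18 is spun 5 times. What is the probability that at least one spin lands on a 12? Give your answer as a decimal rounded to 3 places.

P(no spin lands on a 12) = (17/18)^5 ≈ 0.751.
P(at least one) = 1 − 0.751 = 0.249.

0.249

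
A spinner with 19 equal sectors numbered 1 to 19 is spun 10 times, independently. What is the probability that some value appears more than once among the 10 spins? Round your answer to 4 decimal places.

0.9453

P(all 10 different) = 19/19 · 18/19 · ··· · 10/19 ≈ 0.0547.
P(at least two equal) = 1 − 0.0547 = 0.9453.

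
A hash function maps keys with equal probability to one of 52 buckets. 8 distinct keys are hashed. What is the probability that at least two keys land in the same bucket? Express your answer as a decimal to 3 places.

0.432

It's easier to compute the probability that all 8 are distinct.
P(all distinct) = 52/52 · 51/52 · ··· · 45/52 ≈ 0.568.
So the probability of at least one match is 1 − 0.568 = 0.432.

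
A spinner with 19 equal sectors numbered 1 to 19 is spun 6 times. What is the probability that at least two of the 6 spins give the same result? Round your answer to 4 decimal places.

P(all 6 different) = 19/19 · 18/19 · ··· · 14/19 ≈ 0.4152.
P(at least two equal) = 1 − 0.4152 = 0.5848.

0.5848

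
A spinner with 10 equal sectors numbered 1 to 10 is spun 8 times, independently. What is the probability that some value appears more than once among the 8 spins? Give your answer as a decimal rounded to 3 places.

0.982

P(all 8 different) = 10/10 · 9/10 · ··· · 3/10 ≈ 0.018.
P(at least two equal) = 1 − 0.018 = 0.982.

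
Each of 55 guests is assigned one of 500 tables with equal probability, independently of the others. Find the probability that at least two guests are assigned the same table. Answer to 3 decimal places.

It's easier to compute the probability that all 55 are distinct.
P(all distinct) = 500/500 · 499/500 · ··· · 446/500 ≈ 0.046.
So the probability of at least one match is 1 − 0.046 = 0.954.

0.954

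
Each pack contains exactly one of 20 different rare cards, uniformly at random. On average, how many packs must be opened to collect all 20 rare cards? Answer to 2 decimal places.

71.95

After i distinct types are collected, each trial gives a new one with probability (20−i)/20, so the expected wait for the next new type is 20/(20−i).
E = 20/20 + 20/19 + 20/18 + 20/17 + 20/16 + 20/15 + 20/14 + 20/13 + 20/12 + 20/11 + 20/10 + 20/9 + 20/8 + 20/7 + 20/6 + 20/5 + 20/4 + 20/3 + 20/2 + 20/1 = 279175675/3879876 ≈ 71.95.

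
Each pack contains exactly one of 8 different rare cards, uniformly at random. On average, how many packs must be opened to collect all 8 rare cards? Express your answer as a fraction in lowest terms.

After i distinct types are collected, each trial gives a new one with probability (8−i)/8, so the expected wait for the next new type is 8/(8−i).
E = 8/8 + 8/7 + 8/6 + 8/5 + 8/4 + 8/3 + 8/2 + 8/1 = 761/35.

761/35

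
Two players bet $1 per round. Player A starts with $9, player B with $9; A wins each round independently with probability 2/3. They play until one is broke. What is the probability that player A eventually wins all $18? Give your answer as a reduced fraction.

512/513

Let r = q/p = (1/3)/(2/3) = 1/2. The recurrence P(i) = p·P(i+1) + q·P(i−1) with P(0)=0, P(18)=1 gives P(i) = (1 − r^i)/(1 − r^18).
P(9) = (1 − (1/2)^9) / (1 − (1/2)^18) = 512/513.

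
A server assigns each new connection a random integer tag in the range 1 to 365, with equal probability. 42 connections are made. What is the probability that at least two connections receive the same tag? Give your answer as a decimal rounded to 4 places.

0.9140

It's easier to compute the probability that all 42 are distinct.
P(all distinct) = 365/365 · 364/365 · ··· · 324/365 ≈ 0.0860.
So the probability of at least one match is 1 − 0.0860 = 0.9140.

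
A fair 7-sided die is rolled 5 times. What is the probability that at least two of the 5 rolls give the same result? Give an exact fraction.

2041/2401

P(all 5 different) = 7/7 · 6/7 · ··· · 3/7 = 360/2401.
P(at least two equal) = 1 − 360/2401 = 2041/2401.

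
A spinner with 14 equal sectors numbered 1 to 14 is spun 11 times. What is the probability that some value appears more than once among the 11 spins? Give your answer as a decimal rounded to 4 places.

P(all 11 different) = 14/14 · 13/14 · ··· · 4/14 ≈ 0.0036.
P(at least two equal) = 1 − 0.0036 = 0.9964.

0.9964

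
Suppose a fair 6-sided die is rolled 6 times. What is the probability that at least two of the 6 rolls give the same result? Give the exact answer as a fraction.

319/324

P(all 6 different) = 6/6 · 5/6 · ··· · 1/6 = 5/324.
P(at least two equal) = 1 − 5/324 = 319/324.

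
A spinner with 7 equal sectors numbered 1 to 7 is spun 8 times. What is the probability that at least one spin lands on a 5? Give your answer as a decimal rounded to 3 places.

P(no spin lands on a 5) = (6/7)^8 ≈ 0.291.
P(at least one) = 1 − 0.291 = 0.709.

0.709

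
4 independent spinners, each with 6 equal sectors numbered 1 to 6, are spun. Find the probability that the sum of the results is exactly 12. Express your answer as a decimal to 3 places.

There are 6^4 = 1296 equally likely outcomes.
The number of ordered 4-tuples from {1,…,6} summing to 12 is 125.
P(sum = 12) = 125/1296 ≈ 0.096.

0.096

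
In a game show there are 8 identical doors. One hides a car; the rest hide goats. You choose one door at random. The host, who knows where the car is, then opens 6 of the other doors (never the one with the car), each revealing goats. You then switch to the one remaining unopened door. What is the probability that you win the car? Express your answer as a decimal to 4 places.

Your original door holds the car with probability 1/8, so the other 7 collectively hold it with probability 7/8.
The host can always find 6 empty doors to open, so the reveals don't change that 7/8; it is now spread over the 1 remaining unopened door.
P(win by switching) = (7/8) · (1/1) = 7/8 ≈ 0.8750.

0.8750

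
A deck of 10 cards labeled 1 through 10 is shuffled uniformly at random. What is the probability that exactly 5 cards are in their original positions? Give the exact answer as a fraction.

11/3600

Choose which 5 of the 10 are fixed: C(10,5) = 252 ways.
The remaining 5 must have no fixed point: D(5) = 44.
P = 252·44/3628800 = 11/3600.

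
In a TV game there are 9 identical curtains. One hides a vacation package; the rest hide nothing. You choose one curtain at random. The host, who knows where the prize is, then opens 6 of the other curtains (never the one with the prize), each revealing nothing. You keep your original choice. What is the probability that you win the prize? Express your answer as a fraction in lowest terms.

1/9

The host can always open 6 empty curtains regardless of your choice, so the reveals give no information about your original curtain.
P(win by staying) = 1/9.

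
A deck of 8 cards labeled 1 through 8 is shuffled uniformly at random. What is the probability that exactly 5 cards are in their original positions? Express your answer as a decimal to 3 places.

Choose which 5 of the 8 are fixed: C(8,5) = 56 ways.
The remaining 3 must have no fixed point: D(3) = 2.
P = 56·2/40320 = 1/360 ≈ 0.003.

0.003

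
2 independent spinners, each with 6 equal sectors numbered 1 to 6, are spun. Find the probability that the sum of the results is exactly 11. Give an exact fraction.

1/18

There are 6^2 = 36 equally likely outcomes.
The number of ordered 2-tuples from {1,…,6} summing to 11 is 2.
P(sum = 11) = 2/36 = 1/18.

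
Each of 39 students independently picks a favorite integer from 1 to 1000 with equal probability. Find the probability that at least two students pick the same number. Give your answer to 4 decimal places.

0.5280

It's easier to compute the probability that all 39 are distinct.
P(all distinct) = 1000/1000 · 999/1000 · ··· · 962/1000 ≈ 0.4720.
So the probability of at least one match is 1 − 0.4720 = 0.5280.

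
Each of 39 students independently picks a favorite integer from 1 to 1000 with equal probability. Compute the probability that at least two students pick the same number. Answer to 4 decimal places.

It's easier to compute the probability that all 39 are distinct.
P(all distinct) = 1000/1000 · 999/1000 · ··· · 962/1000 ≈ 0.4720.
So the probability of at least one match is 1 − 0.4720 = 0.5280.

0.5280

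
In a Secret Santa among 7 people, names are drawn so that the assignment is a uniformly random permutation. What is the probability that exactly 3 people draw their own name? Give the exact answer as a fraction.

Choose which 3 of the 7 are fixed: C(7,3) = 35 ways.
The remaining 4 must have no fixed point: D(4) = 9.
P = 35·9/5040 = 1/16.

1/16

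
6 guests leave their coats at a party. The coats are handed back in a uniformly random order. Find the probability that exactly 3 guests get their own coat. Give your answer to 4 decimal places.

Choose which 3 of the 6 are fixed: C(6,3) = 20 ways.
The remaining 3 must have no fixed point: D(3) = 2.
P = 20·2/720 = 1/18 ≈ 0.0556.

0.0556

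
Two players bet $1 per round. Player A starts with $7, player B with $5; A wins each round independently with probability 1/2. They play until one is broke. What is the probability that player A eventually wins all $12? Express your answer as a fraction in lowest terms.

7/12

With a fair step, P(i) = ½P(i−1) + ½P(i+1) with P(0)=0, P(12)=1 has the linear solution P(i) = i/12.
P(7) = 7/12.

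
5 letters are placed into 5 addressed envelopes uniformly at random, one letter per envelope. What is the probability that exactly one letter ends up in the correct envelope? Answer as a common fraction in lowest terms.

3/8

Choose which one is fixed: C(5,1) = 5 ways.
The remaining 4 must have no fixed point: D(4) = 9.
P = 5·9/120 = 3/8.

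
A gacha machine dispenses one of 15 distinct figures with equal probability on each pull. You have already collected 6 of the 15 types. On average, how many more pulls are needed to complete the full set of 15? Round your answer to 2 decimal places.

42.43

Starting from 6 distinct types, each trial gives a new one with probability (15−i)/15 when i types are held, so the wait for the next new type is 15/(15−i).
E = 15/9 + 15/8 + 15/7 + 15/6 + 15/5 + 15/4 + 15/3 + 15/2 + 15/1 = 7129/168 ≈ 42.43.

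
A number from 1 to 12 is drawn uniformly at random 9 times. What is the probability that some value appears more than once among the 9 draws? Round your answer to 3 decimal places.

P(all 9 different) = 12/12 · 11/12 · ··· · 4/12 ≈ 0.015.
P(at least two equal) = 1 − 0.015 = 0.985.

0.985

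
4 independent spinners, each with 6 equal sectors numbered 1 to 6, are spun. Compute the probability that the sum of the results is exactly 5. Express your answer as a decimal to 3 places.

0.003

There are 6^4 = 1296 equally likely outcomes.
The number of ordered 4-tuples from {1,…,6} summing to 5 is 4.
P(sum = 5) = 4/1296 = 1/324 ≈ 0.003.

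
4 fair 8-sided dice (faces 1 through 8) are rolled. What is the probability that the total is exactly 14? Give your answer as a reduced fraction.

123/2048

There are 8^4 = 4096 equally likely outcomes.
The number of ordered 4-tuples from {1,…,8} summing to 14 is 246.
P(sum = 14) = 246/4096 = 123/2048.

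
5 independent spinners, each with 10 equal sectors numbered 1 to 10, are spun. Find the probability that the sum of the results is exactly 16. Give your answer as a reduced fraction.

67/5000

There are 10^5 = 100000 equally likely outcomes.
The number of ordered 5-tuples from {1,…,10} summing to 16 is 1340.
P(sum = 16) = 1340/100000 = 67/5000.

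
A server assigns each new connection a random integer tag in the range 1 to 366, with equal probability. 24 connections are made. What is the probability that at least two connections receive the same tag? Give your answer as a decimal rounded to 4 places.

0.5373

It's easier to compute the probability that all 24 are distinct.
P(all distinct) = 366/366 · 365/366 · ··· · 343/366 ≈ 0.4627.
So the probability of at least one match is 1 − 0.4627 = 0.5373.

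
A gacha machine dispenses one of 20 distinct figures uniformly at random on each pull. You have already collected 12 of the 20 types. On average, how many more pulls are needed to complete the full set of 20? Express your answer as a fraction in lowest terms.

Starting from 12 distinct types, each trial gives a new one with probability (20−i)/20 when i types are held, so the wait for the next new type is 20/(20−i).
E = 20/8 + 20/7 + 20/6 + 20/5 + 20/4 + 20/3 + 20/2 + 20/1 = 761/14.

761/14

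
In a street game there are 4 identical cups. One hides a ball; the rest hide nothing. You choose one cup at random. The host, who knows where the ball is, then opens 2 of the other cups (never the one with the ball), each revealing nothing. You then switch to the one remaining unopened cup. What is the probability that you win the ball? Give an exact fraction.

3/4

Your original cup holds the ball with probability 1/4, so the other 3 collectively hold it with probability 3/4.
The host can always find 2 empty cups to open, so the reveals don't change that 3/4; it is now spread over the 1 remaining unopened cup.
P(win by switching) = (3/4) · (1/1) = 3/4.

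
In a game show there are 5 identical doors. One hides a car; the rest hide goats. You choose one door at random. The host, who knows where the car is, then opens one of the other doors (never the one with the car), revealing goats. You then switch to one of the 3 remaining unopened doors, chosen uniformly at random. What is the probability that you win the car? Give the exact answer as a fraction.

Your original door holds the car with probability 1/5, so the other 4 collectively hold it with probability 4/5.
The host can always find an empty door to open, so this doesn't change that 4/5; it is now spread over the 3 remaining unopened doors.
P(win by switching) = (4/5) · (1/3) = 4/15.

4/15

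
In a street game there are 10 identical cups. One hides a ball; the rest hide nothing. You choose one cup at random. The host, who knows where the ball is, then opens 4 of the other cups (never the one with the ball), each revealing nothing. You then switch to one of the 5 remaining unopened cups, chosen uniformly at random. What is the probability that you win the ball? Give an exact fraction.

Your original cup holds the ball with probability 1/10, so the other 9 collectively hold it with probability 9/10.
The host can always find 4 empty cups to open, so the reveals don't change that 9/10; it is now spread over the 5 remaining unopened cups.
P(win by switching) = (9/10) · (1/5) = 9/50.

9/50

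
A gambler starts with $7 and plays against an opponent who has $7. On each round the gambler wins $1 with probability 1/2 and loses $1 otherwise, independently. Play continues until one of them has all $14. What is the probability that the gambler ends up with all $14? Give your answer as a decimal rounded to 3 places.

0.500

With a fair step, P(i) = ½P(i−1) + ½P(i+1) with P(0)=0, P(14)=1 has the linear solution P(i) = i/14.
P(7) = 7/14 = 1/2 ≈ 0.500.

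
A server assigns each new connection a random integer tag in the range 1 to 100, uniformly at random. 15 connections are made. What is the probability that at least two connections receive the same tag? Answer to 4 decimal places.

It's easier to compute the probability that all 15 are distinct.
P(all distinct) = 100/100 · 99/100 · ··· · 86/100 ≈ 0.3313.
So the probability of at least one match is 1 − 0.3313 = 0.6687.

0.6687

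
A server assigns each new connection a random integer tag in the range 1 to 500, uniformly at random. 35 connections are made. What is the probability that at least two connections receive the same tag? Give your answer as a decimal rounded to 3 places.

0.704

It's easier to compute the probability that all 35 are distinct.
P(all distinct) = 500/500 · 499/500 · ··· · 466/500 ≈ 0.296.
So the probability of at least one match is 1 − 0.296 = 0.704.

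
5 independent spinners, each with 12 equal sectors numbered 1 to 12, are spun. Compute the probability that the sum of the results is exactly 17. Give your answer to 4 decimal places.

0.0073

There are 12^5 = 248832 equally likely outcomes.
The number of ordered 5-tuples from {1,…,12} summing to 17 is 1815.
P(sum = 17) = 1815/248832 = 605/82944 ≈ 0.0073.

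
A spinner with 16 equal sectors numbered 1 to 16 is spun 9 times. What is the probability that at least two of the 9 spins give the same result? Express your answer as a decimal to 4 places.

0.9396

P(all 9 different) = 16/16 · 15/16 · ··· · 8/16 ≈ 0.0604.
P(at least two equal) = 1 − 0.0604 = 0.9396.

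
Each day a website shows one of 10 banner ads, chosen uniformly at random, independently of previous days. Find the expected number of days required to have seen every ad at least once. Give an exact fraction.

After i distinct types are collected, each trial gives a new one with probability (10−i)/10, so the expected wait for the next new type is 10/(10−i).
E = 10/10 + 10/9 + 10/8 + 10/7 + 10/6 + 10/5 + 10/4 + 10/3 + 10/2 + 10/1 = 7381/252.

7381/252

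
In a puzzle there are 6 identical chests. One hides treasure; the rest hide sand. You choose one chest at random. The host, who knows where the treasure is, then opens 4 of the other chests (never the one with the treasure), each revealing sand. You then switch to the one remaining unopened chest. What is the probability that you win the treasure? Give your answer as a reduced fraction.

5/6

Your original chest holds the treasure with probability 1/6, so the other 5 collectively hold it with probability 5/6.
The host can always find 4 empty chests to open, so the reveals don't change that 5/6; it is now spread over the 1 remaining unopened chest.
P(win by switching) = (5/6) · (1/1) = 5/6.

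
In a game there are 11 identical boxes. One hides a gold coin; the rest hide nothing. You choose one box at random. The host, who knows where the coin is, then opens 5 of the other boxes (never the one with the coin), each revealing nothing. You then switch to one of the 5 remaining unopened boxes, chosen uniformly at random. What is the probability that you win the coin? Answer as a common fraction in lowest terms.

Your original box holds the coin with probability 1/11, so the other 10 collectively hold it with probability 10/11.
The host can always find 5 empty boxes to open, so the reveals don't change that 10/11; it is now spread over the 5 remaining unopened boxes.
P(win by switching) = (10/11) · (1/5) = 2/11.

2/11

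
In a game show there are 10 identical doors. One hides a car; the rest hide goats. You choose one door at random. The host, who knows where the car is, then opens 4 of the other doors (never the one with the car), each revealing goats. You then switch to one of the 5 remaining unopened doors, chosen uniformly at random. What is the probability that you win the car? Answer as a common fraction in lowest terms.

Your original door holds the car with probability 1/10, so the other 9 collectively hold it with probability 9/10.
The host can always find 4 empty doors to open, so the reveals don't change that 9/10; it is now spread over the 5 remaining unopened doors.
P(win by switching) = (9/10) · (1/5) = 9/50.

9/50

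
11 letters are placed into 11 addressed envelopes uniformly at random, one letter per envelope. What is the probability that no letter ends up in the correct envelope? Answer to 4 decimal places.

0.3679

This is the derangement probability: permutations of 11 with no fixed point.
D(11) = 11! · (1 − 1/1! + 1/2! − ··· + (−1)^11/11!) = 14684570.
P = 14684570/39916800 = 1468457/3991680 ≈ 0.3679.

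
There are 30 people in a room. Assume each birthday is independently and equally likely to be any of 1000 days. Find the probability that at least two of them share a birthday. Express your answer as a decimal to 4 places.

It's easier to compute the probability that all 30 are distinct.
P(all distinct) = 1000/1000 · 999/1000 · ··· · 971/1000 ≈ 0.6445.
So the probability of at least one match is 1 − 0.6445 = 0.3555.

0.3555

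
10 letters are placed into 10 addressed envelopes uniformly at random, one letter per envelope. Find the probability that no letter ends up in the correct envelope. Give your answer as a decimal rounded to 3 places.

0.368

This is the derangement probability: permutations of 10 with no fixed point.
D(10) = 10! · (1 − 1/1! + 1/2! − ··· + (−1)^10/10!) = 1334961.
P = 1334961/3628800 = 16481/44800 ≈ 0.368.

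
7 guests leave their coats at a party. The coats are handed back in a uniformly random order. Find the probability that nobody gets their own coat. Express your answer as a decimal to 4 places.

This is the derangement probability: permutations of 7 with no fixed point.
D(7) = 7! · (1 − 1/1! + 1/2! − ··· + (−1)^7/7!) = 1854.
P = 1854/5040 = 103/280 ≈ 0.3679.

0.3679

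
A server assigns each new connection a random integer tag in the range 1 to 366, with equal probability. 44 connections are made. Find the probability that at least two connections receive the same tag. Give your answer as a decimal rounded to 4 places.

0.9324

It's easier to compute the probability that all 44 are distinct.
P(all distinct) = 366/366 · 365/366 · ··· · 323/366 ≈ 0.0676.
So the probability of at least one match is 1 − 0.0676 = 0.9324.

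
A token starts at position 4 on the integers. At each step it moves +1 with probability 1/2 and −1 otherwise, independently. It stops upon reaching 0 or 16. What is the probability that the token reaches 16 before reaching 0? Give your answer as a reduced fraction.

1/4

With a fair step, P(i) = ½P(i−1) + ½P(i+1) with P(0)=0, P(16)=1 has the linear solution P(i) = i/16.
P(4) = 4/16 = 1/4.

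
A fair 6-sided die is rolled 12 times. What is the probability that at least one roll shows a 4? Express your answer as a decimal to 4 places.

0.8878

P(no roll shows a 4) = (5/6)^12 ≈ 0.1122.
P(at least one) = 1 − 0.1122 = 0.8878.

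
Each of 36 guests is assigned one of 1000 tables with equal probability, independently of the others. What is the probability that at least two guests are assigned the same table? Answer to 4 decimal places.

0.4714

It's easier to compute the probability that all 36 are distinct.
P(all distinct) = 1000/1000 · 999/1000 · ··· · 965/1000 ≈ 0.5286.
So the probability of at least one match is 1 − 0.5286 = 0.4714.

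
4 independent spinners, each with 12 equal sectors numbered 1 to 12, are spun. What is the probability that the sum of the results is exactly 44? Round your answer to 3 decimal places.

0.002

There are 12^4 = 20736 equally likely outcomes.
The number of ordered 4-tuples from {1,…,12} summing to 44 is 35.
P(sum = 44) = 35/20736 ≈ 0.002.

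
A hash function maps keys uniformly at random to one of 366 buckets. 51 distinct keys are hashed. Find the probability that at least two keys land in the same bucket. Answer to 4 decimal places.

0.9742

It's easier to compute the probability that all 51 are distinct.
P(all distinct) = 366/366 · 365/366 · ··· · 316/366 ≈ 0.0258.
So the probability of at least one match is 1 − 0.0258 = 0.9742.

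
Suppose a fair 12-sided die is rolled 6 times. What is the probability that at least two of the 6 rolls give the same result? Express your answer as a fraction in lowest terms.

1343/1728

P(all 6 different) = 12/12 · 11/12 · ··· · 7/12 = 385/1728.
P(at least two equal) = 1 − 385/1728 = 1343/1728.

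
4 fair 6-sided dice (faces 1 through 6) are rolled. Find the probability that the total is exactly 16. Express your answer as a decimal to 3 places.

0.096

There are 6^4 = 1296 equally likely outcomes.
The number of ordered 4-tuples from {1,…,6} summing to 16 is 125.
P(sum = 16) = 125/1296 ≈ 0.096.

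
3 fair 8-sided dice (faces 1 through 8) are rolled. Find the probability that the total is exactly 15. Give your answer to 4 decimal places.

0.0898

There are 8^3 = 512 equally likely outcomes.
The number of ordered 3-tuples from {1,…,8} summing to 15 is 46.
P(sum = 15) = 46/512 = 23/256 ≈ 0.0898.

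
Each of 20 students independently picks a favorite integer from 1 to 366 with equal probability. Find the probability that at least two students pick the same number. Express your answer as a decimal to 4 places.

It's easier to compute the probability that all 20 are distinct.
P(all distinct) = 366/366 · 365/366 · ··· · 347/366 ≈ 0.5894.
So the probability of at least one match is 1 − 0.5894 = 0.4106.

0.4106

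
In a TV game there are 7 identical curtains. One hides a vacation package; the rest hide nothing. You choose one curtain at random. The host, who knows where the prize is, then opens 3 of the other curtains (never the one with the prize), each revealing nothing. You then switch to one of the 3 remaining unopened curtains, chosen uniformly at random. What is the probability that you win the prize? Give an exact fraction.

2/7

Your original curtain holds the prize with probability 1/7, so the other 6 collectively hold it with probability 6/7.
The host can always find 3 empty curtains to open, so the reveals don't change that 6/7; it is now spread over the 3 remaining unopened curtains.
P(win by switching) = (6/7) · (1/3) = 2/7.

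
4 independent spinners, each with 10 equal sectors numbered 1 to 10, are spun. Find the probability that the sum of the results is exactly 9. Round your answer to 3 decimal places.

There are 10^4 = 10000 equally likely outcomes.
The number of ordered 4-tuples from {1,…,10} summing to 9 is 56.
P(sum = 9) = 56/10000 = 7/1250 ≈ 0.006.

0.006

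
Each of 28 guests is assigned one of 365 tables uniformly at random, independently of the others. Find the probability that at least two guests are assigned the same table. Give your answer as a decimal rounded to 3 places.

0.654

It's easier to compute the probability that all 28 are distinct.
P(all distinct) = 365/365 · 364/365 · ··· · 338/365 ≈ 0.346.
So the probability of at least one match is 1 − 0.346 = 0.654.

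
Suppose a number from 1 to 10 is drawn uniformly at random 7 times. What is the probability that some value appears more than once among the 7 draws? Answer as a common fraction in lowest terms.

P(all 7 different) = 10/10 · 9/10 · ··· · 4/10 = 189/3125.
P(at least two equal) = 1 − 189/3125 = 2936/3125.

2936/3125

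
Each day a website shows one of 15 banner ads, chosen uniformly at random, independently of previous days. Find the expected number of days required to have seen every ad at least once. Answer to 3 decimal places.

49.773

After i distinct types are collected, each trial gives a new one with probability (15−i)/15, so the expected wait for the next new type is 15/(15−i).
E = 15/15 + 15/14 + 15/13 + 15/12 + 15/11 + 15/10 + 15/9 + 15/8 + 15/7 + 15/6 + 15/5 + 15/4 + 15/3 + 15/2 + 15/1 = 1195757/24024 ≈ 49.773.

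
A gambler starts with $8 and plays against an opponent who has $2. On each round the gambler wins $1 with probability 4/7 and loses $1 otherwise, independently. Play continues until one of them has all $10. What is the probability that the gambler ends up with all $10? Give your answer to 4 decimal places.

0.9536

Let r = q/p = (3/7)/(4/7) = 3/4. The recurrence P(i) = p·P(i+1) + q·P(i−1) with P(0)=0, P(10)=1 gives P(i) = (1 − r^i)/(1 − r^10).
P(8) = (1 − (3/4)^8) / (1 − (3/4)^10) = 134800/141361 ≈ 0.9536.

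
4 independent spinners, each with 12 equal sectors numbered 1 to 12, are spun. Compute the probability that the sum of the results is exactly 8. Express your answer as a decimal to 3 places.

0.002

There are 12^4 = 20736 equally likely outcomes.
The number of ordered 4-tuples from {1,…,12} summing to 8 is 35.
P(sum = 8) = 35/20736 ≈ 0.002.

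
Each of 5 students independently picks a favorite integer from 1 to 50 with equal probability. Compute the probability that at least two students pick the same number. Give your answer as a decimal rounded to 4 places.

It's easier to compute the probability that all 5 are distinct.
P(all distinct) = 50/50 · 49/50 · ··· · 46/50 ≈ 0.8136.
So the probability of at least one match is 1 − 0.8136 = 0.1864.

0.1864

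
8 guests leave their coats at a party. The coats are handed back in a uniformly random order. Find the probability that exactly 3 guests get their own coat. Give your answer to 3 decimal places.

0.061

Choose which 3 of the 8 are fixed: C(8,3) = 56 ways.
The remaining 5 must have no fixed point: D(5) = 44.
P = 56·44/40320 = 11/180 ≈ 0.061.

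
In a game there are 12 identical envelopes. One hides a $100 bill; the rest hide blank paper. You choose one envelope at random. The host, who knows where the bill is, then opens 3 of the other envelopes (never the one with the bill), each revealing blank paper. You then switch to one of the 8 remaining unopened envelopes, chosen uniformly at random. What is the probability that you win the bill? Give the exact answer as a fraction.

Your original envelope holds the bill with probability 1/12, so the other 11 collectively hold it with probability 11/12.
The host can always find 3 empty envelopes to open, so the reveals don't change that 11/12; it is now spread over the 8 remaining unopened envelopes.
P(win by switching) = (11/12) · (1/8) = 11/96.

11/96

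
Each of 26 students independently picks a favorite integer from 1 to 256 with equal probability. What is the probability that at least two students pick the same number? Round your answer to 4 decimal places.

0.7312

It's easier to compute the probability that all 26 are distinct.
P(all distinct) = 256/256 · 255/256 · ··· · 231/256 ≈ 0.2688.
So the probability of at least one match is 1 − 0.2688 = 0.7312.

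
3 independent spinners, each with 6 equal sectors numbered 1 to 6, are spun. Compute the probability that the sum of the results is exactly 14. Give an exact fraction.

There are 6^3 = 216 equally likely outcomes.
The number of ordered 3-tuples from {1,…,6} summing to 14 is 15.
P(sum = 14) = 15/216 = 5/72.

5/72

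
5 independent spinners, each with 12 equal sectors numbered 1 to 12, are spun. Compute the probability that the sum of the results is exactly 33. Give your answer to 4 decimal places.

There are 12^5 = 248832 equally likely outcomes.
The number of ordered 5-tuples from {1,…,12} summing to 33 is 12435.
P(sum = 33) = 12435/248832 = 4145/82944 ≈ 0.0500.

0.0500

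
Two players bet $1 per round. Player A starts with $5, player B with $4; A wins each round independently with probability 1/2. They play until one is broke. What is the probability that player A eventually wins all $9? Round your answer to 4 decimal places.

With a fair step, P(i) = ½P(i−1) + ½P(i+1) with P(0)=0, P(9)=1 has the linear solution P(i) = i/9.
P(5) = 5/9 ≈ 0.5556.

0.5556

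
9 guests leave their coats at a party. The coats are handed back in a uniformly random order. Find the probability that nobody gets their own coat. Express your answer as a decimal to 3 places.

0.368

This is the derangement probability: permutations of 9 with no fixed point.
D(9) = 9! · (1 − 1/1! + 1/2! − ··· + (−1)^9/9!) = 133496.
P = 133496/362880 = 16687/45360 ≈ 0.368.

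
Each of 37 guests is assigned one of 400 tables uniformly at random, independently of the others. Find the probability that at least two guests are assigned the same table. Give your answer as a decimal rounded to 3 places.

0.821

It's easier to compute the probability that all 37 are distinct.
P(all distinct) = 400/400 · 399/400 · ··· · 364/400 ≈ 0.179.
So the probability of at least one match is 1 − 0.179 = 0.821.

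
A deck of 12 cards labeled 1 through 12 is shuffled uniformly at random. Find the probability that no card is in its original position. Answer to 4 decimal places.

0.3679

This is the derangement probability: permutations of 12 with no fixed point.
D(12) = 12! · (1 − 1/1! + 1/2! − ··· + (−1)^12/12!) = 176214841.
P = 176214841/479001600 = 16019531/43545600 ≈ 0.3679.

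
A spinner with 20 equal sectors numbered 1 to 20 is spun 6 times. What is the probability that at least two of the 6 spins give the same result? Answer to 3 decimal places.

P(all 6 different) = 20/20 · 19/20 · ··· · 15/20 ≈ 0.436.
P(at least two equal) = 1 − 0.436 = 0.564.

0.564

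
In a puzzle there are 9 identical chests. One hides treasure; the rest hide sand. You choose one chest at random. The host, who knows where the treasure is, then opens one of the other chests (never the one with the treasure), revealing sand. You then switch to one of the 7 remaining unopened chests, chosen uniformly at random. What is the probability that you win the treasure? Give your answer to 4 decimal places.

Your original chest holds the treasure with probability 1/9, so the other 8 collectively hold it with probability 8/9.
The host can always find an empty chest to open, so this doesn't change that 8/9; it is now spread over the 7 remaining unopened chests.
P(win by switching) = (8/9) · (1/7) = 8/63 ≈ 0.1270.

0.1270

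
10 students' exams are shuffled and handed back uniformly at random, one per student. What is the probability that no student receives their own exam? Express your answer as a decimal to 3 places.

This is the derangement probability: permutations of 10 with no fixed point.
D(10) = 10! · (1 − 1/1! + 1/2! − ··· + (−1)^10/10!) = 1334961.
P = 1334961/3628800 = 16481/44800 ≈ 0.368.

0.368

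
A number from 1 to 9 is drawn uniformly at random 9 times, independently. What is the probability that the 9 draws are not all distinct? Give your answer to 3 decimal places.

0.999

P(all 9 different) = 9/9 · 8/9 · ··· · 1/9 ≈ 0.001.
P(at least two equal) = 1 − 0.001 = 0.999.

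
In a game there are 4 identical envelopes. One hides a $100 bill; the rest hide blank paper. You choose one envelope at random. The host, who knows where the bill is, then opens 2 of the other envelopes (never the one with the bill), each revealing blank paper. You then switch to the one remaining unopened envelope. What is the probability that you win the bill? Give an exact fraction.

3/4

Your original envelope holds the bill with probability 1/4, so the other 3 collectively hold it with probability 3/4.
The host can always find 2 empty envelopes to open, so the reveals don't change that 3/4; it is now spread over the 1 remaining unopened envelope.
P(win by switching) = (3/4) · (1/1) = 3/4.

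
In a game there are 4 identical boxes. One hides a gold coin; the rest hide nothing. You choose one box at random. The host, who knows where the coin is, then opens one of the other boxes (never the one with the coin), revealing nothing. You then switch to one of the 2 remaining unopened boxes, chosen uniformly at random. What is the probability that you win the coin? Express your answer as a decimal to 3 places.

0.375

Your original box holds the coin with probability 1/4, so the other 3 collectively hold it with probability 3/4.
The host can always find an empty box to open, so this doesn't change that 3/4; it is now spread over the 2 remaining unopened boxes.
P(win by switching) = (3/4) · (1/2) = 3/8 ≈ 0.375.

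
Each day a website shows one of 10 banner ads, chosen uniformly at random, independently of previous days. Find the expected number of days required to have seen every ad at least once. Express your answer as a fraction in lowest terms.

After i distinct types are collected, each trial gives a new one with probability (10−i)/10, so the expected wait for the next new type is 10/(10−i).
E = 10/10 + 10/9 + 10/8 + 10/7 + 10/6 + 10/5 + 10/4 + 10/3 + 10/2 + 10/1 = 7381/252.

7381/252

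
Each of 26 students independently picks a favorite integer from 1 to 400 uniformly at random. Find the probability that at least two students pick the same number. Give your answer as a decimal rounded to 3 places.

It's easier to compute the probability that all 26 are distinct.
P(all distinct) = 400/400 · 399/400 · ··· · 375/400 ≈ 0.436.
So the probability of at least one match is 1 − 0.436 = 0.564.

0.564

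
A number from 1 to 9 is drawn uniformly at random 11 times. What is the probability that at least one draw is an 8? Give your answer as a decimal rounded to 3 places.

P(no draw is an 8) = (8/9)^11 ≈ 0.274.
P(at least one) = 1 − 0.274 = 0.726.

0.726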